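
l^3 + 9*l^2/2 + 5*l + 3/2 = (l + 1/2)*(l + 1)*(l + 3)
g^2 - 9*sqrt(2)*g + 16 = (g - 8*sqrt(2))*(g - sqrt(2))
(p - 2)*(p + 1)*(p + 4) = p^3 + 3*p^2 - 6*p - 8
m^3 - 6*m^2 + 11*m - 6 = (m - 3)*(m - 2)*(m - 1)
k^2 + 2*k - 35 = (k - 5)*(k + 7)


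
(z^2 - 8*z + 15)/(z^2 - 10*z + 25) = (z - 3)/(z - 5)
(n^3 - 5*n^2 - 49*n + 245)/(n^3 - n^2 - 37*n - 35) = (n^2 + 2*n - 35)/(n^2 + 6*n + 5)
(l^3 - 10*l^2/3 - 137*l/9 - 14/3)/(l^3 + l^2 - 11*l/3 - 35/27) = 3*(l - 6)/(3*l - 5)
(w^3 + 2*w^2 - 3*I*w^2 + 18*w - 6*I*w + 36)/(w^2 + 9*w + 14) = (w^2 - 3*I*w + 18)/(w + 7)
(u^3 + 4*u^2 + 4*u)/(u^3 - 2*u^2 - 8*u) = (u + 2)/(u - 4)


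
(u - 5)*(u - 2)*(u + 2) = u^3 - 5*u^2 - 4*u + 20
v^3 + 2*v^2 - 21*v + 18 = (v - 3)*(v - 1)*(v + 6)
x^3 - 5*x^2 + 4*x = x*(x - 4)*(x - 1)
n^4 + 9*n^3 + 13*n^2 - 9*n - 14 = (n - 1)*(n + 1)*(n + 2)*(n + 7)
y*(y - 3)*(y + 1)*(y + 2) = y^4 - 7*y^2 - 6*y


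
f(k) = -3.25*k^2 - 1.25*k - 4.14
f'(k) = -6.5*k - 1.25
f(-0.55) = -4.44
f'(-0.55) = 2.32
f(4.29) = -69.32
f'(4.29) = -29.14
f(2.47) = -27.06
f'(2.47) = -17.30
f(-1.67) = -11.12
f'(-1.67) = 9.60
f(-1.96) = -14.18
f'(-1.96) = 11.49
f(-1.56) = -10.10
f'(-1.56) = 8.89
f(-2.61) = -23.02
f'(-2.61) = 15.72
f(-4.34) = -59.93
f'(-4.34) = 26.96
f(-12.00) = -457.14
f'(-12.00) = 76.75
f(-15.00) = -716.64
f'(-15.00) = 96.25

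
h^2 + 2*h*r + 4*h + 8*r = (h + 4)*(h + 2*r)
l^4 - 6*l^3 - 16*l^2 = l^2*(l - 8)*(l + 2)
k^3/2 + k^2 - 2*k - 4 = (k/2 + 1)*(k - 2)*(k + 2)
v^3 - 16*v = v*(v - 4)*(v + 4)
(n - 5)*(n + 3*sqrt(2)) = n^2 - 5*n + 3*sqrt(2)*n - 15*sqrt(2)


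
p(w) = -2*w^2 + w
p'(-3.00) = 13.00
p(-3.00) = -21.00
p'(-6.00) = 25.00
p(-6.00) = -78.00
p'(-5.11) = 21.44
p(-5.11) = -57.33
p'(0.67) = -1.68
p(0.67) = -0.23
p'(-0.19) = 1.76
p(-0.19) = -0.26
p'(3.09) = -11.36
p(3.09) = -16.01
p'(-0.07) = 1.28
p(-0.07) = -0.08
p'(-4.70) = 19.80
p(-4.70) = -48.88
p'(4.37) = -16.48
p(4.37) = -33.82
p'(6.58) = -25.32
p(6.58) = -80.01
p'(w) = 1 - 4*w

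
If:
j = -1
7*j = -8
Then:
No Solution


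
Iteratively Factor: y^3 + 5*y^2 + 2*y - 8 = (y + 2)*(y^2 + 3*y - 4) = (y + 2)*(y + 4)*(y - 1)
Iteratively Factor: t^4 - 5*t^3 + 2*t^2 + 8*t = (t)*(t^3 - 5*t^2 + 2*t + 8) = t*(t - 4)*(t^2 - t - 2) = t*(t - 4)*(t + 1)*(t - 2)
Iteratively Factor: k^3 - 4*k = (k + 2)*(k^2 - 2*k) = k*(k + 2)*(k - 2)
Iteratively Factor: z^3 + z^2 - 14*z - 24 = (z - 4)*(z^2 + 5*z + 6) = (z - 4)*(z + 3)*(z + 2)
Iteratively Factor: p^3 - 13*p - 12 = (p + 1)*(p^2 - p - 12) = (p - 4)*(p + 1)*(p + 3)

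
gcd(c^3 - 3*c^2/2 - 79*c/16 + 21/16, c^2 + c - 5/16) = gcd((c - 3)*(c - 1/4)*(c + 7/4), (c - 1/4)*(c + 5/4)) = c - 1/4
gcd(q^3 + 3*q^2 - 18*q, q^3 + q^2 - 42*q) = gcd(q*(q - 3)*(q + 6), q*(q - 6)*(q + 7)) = q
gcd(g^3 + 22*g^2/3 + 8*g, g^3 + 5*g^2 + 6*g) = g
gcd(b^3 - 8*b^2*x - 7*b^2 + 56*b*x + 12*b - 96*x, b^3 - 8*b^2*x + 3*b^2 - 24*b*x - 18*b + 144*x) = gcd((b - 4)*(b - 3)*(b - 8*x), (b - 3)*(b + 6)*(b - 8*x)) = -b^2 + 8*b*x + 3*b - 24*x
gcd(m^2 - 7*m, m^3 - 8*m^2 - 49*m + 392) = m - 7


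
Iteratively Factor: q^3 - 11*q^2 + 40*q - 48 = (q - 3)*(q^2 - 8*q + 16) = (q - 4)*(q - 3)*(q - 4)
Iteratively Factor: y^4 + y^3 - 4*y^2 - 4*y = (y - 2)*(y^3 + 3*y^2 + 2*y) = (y - 2)*(y + 2)*(y^2 + y) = (y - 2)*(y + 1)*(y + 2)*(y)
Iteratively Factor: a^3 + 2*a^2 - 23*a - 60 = (a + 3)*(a^2 - a - 20) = (a + 3)*(a + 4)*(a - 5)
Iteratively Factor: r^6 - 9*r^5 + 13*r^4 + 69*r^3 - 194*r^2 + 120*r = (r - 4)*(r^5 - 5*r^4 - 7*r^3 + 41*r^2 - 30*r) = (r - 4)*(r - 2)*(r^4 - 3*r^3 - 13*r^2 + 15*r) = r*(r - 4)*(r - 2)*(r^3 - 3*r^2 - 13*r + 15) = r*(r - 4)*(r - 2)*(r - 1)*(r^2 - 2*r - 15) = r*(r - 4)*(r - 2)*(r - 1)*(r + 3)*(r - 5)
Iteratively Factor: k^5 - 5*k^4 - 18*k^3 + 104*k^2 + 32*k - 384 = (k - 4)*(k^4 - k^3 - 22*k^2 + 16*k + 96) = (k - 4)*(k + 2)*(k^3 - 3*k^2 - 16*k + 48) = (k - 4)*(k - 3)*(k + 2)*(k^2 - 16) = (k - 4)^2*(k - 3)*(k + 2)*(k + 4)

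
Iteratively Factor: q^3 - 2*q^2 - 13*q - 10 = (q + 1)*(q^2 - 3*q - 10) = (q + 1)*(q + 2)*(q - 5)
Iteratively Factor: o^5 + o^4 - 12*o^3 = (o + 4)*(o^4 - 3*o^3) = (o - 3)*(o + 4)*(o^3) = o*(o - 3)*(o + 4)*(o^2) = o^2*(o - 3)*(o + 4)*(o)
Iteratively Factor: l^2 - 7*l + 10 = (l - 5)*(l - 2)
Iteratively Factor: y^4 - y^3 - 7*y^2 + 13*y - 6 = (y - 1)*(y^3 - 7*y + 6) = (y - 1)*(y + 3)*(y^2 - 3*y + 2) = (y - 1)^2*(y + 3)*(y - 2)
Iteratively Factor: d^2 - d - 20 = (d - 5)*(d + 4)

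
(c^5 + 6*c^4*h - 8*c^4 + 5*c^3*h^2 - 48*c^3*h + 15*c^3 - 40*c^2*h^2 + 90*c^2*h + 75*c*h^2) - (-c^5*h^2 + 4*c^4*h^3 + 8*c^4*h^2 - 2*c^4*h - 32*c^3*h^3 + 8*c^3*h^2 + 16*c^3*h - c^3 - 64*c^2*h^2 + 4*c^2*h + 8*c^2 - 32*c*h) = c^5*h^2 + c^5 - 4*c^4*h^3 - 8*c^4*h^2 + 8*c^4*h - 8*c^4 + 32*c^3*h^3 - 3*c^3*h^2 - 64*c^3*h + 16*c^3 + 24*c^2*h^2 + 86*c^2*h - 8*c^2 + 75*c*h^2 + 32*c*h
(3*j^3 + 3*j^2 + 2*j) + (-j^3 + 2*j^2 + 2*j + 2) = 2*j^3 + 5*j^2 + 4*j + 2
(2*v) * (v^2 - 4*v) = 2*v^3 - 8*v^2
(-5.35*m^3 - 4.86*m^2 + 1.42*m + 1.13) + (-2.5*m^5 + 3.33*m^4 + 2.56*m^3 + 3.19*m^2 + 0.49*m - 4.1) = -2.5*m^5 + 3.33*m^4 - 2.79*m^3 - 1.67*m^2 + 1.91*m - 2.97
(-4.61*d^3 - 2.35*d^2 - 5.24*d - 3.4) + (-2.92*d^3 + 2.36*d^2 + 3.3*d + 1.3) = -7.53*d^3 + 0.00999999999999979*d^2 - 1.94*d - 2.1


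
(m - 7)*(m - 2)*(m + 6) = m^3 - 3*m^2 - 40*m + 84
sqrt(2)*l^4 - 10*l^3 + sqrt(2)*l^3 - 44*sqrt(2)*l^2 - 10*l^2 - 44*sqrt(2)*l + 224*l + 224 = (l - 7*sqrt(2))*(l - 2*sqrt(2))*(l + 4*sqrt(2))*(sqrt(2)*l + sqrt(2))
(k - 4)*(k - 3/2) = k^2 - 11*k/2 + 6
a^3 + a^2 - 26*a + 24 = (a - 4)*(a - 1)*(a + 6)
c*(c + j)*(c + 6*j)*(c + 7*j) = c^4 + 14*c^3*j + 55*c^2*j^2 + 42*c*j^3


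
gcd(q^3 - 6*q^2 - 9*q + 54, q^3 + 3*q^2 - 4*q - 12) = q + 3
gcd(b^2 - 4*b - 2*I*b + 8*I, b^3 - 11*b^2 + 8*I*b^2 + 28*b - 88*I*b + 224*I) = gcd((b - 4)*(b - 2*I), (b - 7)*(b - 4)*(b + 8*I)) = b - 4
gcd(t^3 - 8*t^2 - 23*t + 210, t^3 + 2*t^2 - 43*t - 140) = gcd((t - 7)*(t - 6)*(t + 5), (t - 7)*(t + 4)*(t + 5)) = t^2 - 2*t - 35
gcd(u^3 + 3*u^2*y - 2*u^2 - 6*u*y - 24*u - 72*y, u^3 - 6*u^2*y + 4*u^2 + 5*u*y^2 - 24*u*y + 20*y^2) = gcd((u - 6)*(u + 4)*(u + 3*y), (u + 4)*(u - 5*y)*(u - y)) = u + 4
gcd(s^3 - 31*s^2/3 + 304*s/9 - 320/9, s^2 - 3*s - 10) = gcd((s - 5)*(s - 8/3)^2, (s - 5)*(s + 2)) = s - 5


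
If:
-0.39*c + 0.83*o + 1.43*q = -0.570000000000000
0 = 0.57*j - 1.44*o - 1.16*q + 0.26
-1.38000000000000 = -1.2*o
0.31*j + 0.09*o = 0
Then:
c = -1.11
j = -0.33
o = 1.15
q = -1.37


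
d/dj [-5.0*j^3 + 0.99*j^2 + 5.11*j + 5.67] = -15.0*j^2 + 1.98*j + 5.11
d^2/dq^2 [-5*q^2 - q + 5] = -10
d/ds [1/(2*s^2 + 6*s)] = (-s - 3/2)/(s^2*(s + 3)^2)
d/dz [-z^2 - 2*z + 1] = -2*z - 2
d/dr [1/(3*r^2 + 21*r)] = (-2*r - 7)/(3*r^2*(r + 7)^2)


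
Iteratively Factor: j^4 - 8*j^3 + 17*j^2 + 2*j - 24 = (j - 3)*(j^3 - 5*j^2 + 2*j + 8) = (j - 3)*(j + 1)*(j^2 - 6*j + 8) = (j - 4)*(j - 3)*(j + 1)*(j - 2)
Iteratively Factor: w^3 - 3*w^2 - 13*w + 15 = (w + 3)*(w^2 - 6*w + 5) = (w - 5)*(w + 3)*(w - 1)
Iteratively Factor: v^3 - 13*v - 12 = (v + 3)*(v^2 - 3*v - 4) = (v - 4)*(v + 3)*(v + 1)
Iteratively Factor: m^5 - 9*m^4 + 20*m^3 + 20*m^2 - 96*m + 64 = (m - 4)*(m^4 - 5*m^3 + 20*m - 16) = (m - 4)*(m - 1)*(m^3 - 4*m^2 - 4*m + 16) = (m - 4)*(m - 2)*(m - 1)*(m^2 - 2*m - 8) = (m - 4)^2*(m - 2)*(m - 1)*(m + 2)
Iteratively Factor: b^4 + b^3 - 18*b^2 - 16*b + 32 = (b + 2)*(b^3 - b^2 - 16*b + 16) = (b - 1)*(b + 2)*(b^2 - 16) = (b - 4)*(b - 1)*(b + 2)*(b + 4)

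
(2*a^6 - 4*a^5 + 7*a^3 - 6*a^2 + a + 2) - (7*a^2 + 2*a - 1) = 2*a^6 - 4*a^5 + 7*a^3 - 13*a^2 - a + 3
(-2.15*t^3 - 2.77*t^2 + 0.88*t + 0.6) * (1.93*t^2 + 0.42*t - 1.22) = -4.1495*t^5 - 6.2491*t^4 + 3.158*t^3 + 4.907*t^2 - 0.8216*t - 0.732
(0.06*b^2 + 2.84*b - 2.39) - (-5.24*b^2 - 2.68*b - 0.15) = 5.3*b^2 + 5.52*b - 2.24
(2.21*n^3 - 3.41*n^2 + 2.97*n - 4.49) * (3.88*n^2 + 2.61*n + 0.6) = 8.5748*n^5 - 7.4627*n^4 + 3.9495*n^3 - 11.7155*n^2 - 9.9369*n - 2.694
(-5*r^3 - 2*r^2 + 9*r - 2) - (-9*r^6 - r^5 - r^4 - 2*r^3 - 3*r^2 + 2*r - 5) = 9*r^6 + r^5 + r^4 - 3*r^3 + r^2 + 7*r + 3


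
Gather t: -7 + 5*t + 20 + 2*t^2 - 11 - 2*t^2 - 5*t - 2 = 0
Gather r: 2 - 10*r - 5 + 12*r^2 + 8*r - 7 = 12*r^2 - 2*r - 10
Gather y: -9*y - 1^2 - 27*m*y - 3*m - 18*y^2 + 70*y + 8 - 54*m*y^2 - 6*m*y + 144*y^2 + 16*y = -3*m + y^2*(126 - 54*m) + y*(77 - 33*m) + 7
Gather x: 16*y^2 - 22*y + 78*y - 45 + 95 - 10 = 16*y^2 + 56*y + 40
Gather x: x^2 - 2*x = x^2 - 2*x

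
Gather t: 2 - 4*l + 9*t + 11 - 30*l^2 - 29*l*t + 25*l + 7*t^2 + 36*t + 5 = -30*l^2 + 21*l + 7*t^2 + t*(45 - 29*l) + 18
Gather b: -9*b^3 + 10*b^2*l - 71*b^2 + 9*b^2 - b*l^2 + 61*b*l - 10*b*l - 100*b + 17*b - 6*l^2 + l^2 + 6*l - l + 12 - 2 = -9*b^3 + b^2*(10*l - 62) + b*(-l^2 + 51*l - 83) - 5*l^2 + 5*l + 10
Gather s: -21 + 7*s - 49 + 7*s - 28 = 14*s - 98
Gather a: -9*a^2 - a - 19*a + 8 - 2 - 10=-9*a^2 - 20*a - 4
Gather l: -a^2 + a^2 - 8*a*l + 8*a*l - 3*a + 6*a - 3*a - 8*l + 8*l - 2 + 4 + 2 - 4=0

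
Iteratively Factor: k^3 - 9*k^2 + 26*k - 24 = (k - 4)*(k^2 - 5*k + 6) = (k - 4)*(k - 2)*(k - 3)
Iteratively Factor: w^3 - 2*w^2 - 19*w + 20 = (w - 1)*(w^2 - w - 20) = (w - 1)*(w + 4)*(w - 5)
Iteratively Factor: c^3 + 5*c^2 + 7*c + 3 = (c + 1)*(c^2 + 4*c + 3) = (c + 1)^2*(c + 3)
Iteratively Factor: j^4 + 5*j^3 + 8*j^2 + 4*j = (j + 2)*(j^3 + 3*j^2 + 2*j) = (j + 1)*(j + 2)*(j^2 + 2*j) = j*(j + 1)*(j + 2)*(j + 2)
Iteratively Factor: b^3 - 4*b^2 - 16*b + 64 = (b - 4)*(b^2 - 16) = (b - 4)^2*(b + 4)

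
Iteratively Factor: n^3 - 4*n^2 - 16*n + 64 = (n + 4)*(n^2 - 8*n + 16) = (n - 4)*(n + 4)*(n - 4)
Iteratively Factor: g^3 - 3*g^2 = (g)*(g^2 - 3*g) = g*(g - 3)*(g)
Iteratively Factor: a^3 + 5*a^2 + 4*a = (a)*(a^2 + 5*a + 4) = a*(a + 4)*(a + 1)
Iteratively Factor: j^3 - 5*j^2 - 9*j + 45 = (j - 3)*(j^2 - 2*j - 15) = (j - 3)*(j + 3)*(j - 5)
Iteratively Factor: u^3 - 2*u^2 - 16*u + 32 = (u + 4)*(u^2 - 6*u + 8) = (u - 2)*(u + 4)*(u - 4)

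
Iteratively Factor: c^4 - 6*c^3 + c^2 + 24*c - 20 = (c + 2)*(c^3 - 8*c^2 + 17*c - 10) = (c - 1)*(c + 2)*(c^2 - 7*c + 10) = (c - 2)*(c - 1)*(c + 2)*(c - 5)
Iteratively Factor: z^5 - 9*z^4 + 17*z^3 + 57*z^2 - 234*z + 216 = (z - 4)*(z^4 - 5*z^3 - 3*z^2 + 45*z - 54) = (z - 4)*(z - 3)*(z^3 - 2*z^2 - 9*z + 18) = (z - 4)*(z - 3)*(z - 2)*(z^2 - 9) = (z - 4)*(z - 3)^2*(z - 2)*(z + 3)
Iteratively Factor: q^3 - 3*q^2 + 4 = (q + 1)*(q^2 - 4*q + 4) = (q - 2)*(q + 1)*(q - 2)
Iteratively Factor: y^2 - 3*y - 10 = (y - 5)*(y + 2)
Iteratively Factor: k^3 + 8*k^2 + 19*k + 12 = (k + 1)*(k^2 + 7*k + 12) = (k + 1)*(k + 4)*(k + 3)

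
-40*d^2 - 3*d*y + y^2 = (-8*d + y)*(5*d + y)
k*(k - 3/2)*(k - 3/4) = k^3 - 9*k^2/4 + 9*k/8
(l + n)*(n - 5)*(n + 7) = l*n^2 + 2*l*n - 35*l + n^3 + 2*n^2 - 35*n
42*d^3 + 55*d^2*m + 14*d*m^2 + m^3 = (d + m)*(6*d + m)*(7*d + m)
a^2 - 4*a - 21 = (a - 7)*(a + 3)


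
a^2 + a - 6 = (a - 2)*(a + 3)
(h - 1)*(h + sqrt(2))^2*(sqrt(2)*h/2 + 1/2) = sqrt(2)*h^4/2 - sqrt(2)*h^3/2 + 5*h^3/2 - 5*h^2/2 + 2*sqrt(2)*h^2 - 2*sqrt(2)*h + h - 1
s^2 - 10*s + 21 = (s - 7)*(s - 3)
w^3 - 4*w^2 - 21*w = w*(w - 7)*(w + 3)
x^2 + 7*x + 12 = (x + 3)*(x + 4)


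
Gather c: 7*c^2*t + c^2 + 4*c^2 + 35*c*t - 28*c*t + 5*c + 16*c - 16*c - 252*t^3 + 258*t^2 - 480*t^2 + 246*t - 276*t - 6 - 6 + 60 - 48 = c^2*(7*t + 5) + c*(7*t + 5) - 252*t^3 - 222*t^2 - 30*t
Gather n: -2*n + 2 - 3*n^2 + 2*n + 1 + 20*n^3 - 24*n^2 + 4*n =20*n^3 - 27*n^2 + 4*n + 3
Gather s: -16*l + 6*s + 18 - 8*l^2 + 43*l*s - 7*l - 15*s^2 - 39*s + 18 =-8*l^2 - 23*l - 15*s^2 + s*(43*l - 33) + 36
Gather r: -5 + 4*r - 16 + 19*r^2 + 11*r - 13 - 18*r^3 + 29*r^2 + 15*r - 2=-18*r^3 + 48*r^2 + 30*r - 36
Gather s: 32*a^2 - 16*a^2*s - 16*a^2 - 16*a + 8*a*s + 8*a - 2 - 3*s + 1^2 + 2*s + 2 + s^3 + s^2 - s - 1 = 16*a^2 - 8*a + s^3 + s^2 + s*(-16*a^2 + 8*a - 2)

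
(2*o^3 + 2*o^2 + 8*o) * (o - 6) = 2*o^4 - 10*o^3 - 4*o^2 - 48*o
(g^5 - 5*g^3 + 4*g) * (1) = g^5 - 5*g^3 + 4*g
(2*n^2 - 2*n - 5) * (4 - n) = -2*n^3 + 10*n^2 - 3*n - 20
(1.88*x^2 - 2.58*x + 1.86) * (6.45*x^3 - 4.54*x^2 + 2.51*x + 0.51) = 12.126*x^5 - 25.1762*x^4 + 28.429*x^3 - 13.9614*x^2 + 3.3528*x + 0.9486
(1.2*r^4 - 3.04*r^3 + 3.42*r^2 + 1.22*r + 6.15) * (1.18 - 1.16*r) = -1.392*r^5 + 4.9424*r^4 - 7.5544*r^3 + 2.6204*r^2 - 5.6944*r + 7.257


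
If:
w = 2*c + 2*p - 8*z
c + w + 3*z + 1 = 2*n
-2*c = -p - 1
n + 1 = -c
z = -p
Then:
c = 4/19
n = -23/19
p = -11/19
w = -102/19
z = 11/19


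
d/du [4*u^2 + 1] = 8*u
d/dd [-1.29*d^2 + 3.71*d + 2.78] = 3.71 - 2.58*d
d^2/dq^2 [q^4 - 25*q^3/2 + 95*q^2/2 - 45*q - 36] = 12*q^2 - 75*q + 95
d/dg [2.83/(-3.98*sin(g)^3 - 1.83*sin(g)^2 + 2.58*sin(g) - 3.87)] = (33.7902*sin(g)^2 + 10.3578*sin(g) - 7.3014)*cos(g)/(3.98*sin(g)^3 + 1.83*sin(g)^2 - 2.58*sin(g) + 3.87)^2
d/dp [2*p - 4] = 2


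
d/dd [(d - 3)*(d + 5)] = 2*d + 2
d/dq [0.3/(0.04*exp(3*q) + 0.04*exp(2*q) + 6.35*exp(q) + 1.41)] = (-0.036*exp(2*q) - 0.024*exp(q) - 1.905)*exp(q)/(0.04*exp(3*q) + 0.04*exp(2*q) + 6.35*exp(q) + 1.41)^2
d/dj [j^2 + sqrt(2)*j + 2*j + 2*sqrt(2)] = 2*j + sqrt(2) + 2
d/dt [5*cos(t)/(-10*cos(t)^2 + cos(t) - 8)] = 5*(10*sin(t)^2 - 2)*sin(t)/(10*sin(t)^2 + cos(t) - 18)^2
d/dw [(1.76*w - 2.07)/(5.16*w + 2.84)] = (80.906736*w + 44.530064)/(5.16*w + 2.84)^3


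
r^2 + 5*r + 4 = (r + 1)*(r + 4)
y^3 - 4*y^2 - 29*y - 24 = (y - 8)*(y + 1)*(y + 3)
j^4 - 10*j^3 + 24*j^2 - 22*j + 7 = (j - 7)*(j - 1)^3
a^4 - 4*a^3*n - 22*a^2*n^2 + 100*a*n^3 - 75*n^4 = (a - 5*n)*(a - 3*n)*(a - n)*(a + 5*n)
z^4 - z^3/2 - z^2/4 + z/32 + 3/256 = (z - 3/4)*(z - 1/4)*(z + 1/4)^2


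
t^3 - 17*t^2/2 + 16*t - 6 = (t - 6)*(t - 2)*(t - 1/2)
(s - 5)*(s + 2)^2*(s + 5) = s^4 + 4*s^3 - 21*s^2 - 100*s - 100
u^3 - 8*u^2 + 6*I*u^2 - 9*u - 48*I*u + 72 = (u - 8)*(u + 3*I)^2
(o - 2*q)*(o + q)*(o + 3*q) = o^3 + 2*o^2*q - 5*o*q^2 - 6*q^3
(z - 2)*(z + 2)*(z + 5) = z^3 + 5*z^2 - 4*z - 20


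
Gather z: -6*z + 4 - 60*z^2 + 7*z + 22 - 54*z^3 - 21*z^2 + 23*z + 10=-54*z^3 - 81*z^2 + 24*z + 36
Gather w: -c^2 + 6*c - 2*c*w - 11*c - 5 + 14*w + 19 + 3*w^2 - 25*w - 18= -c^2 - 5*c + 3*w^2 + w*(-2*c - 11) - 4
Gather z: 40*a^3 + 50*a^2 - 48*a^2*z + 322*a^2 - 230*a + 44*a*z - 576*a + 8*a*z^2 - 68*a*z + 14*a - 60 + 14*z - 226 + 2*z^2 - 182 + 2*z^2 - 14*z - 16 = 40*a^3 + 372*a^2 - 792*a + z^2*(8*a + 4) + z*(-48*a^2 - 24*a) - 484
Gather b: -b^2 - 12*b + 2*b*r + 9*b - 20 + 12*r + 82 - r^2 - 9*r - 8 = -b^2 + b*(2*r - 3) - r^2 + 3*r + 54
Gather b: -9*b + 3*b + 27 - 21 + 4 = 10 - 6*b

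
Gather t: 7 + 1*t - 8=t - 1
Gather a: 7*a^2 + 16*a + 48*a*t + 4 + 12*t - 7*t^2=7*a^2 + a*(48*t + 16) - 7*t^2 + 12*t + 4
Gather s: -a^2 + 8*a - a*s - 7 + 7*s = -a^2 + 8*a + s*(7 - a) - 7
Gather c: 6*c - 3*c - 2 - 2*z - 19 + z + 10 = 3*c - z - 11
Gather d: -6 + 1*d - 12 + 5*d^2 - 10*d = 5*d^2 - 9*d - 18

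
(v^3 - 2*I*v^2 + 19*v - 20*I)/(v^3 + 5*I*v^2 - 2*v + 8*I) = (v - 5*I)/(v + 2*I)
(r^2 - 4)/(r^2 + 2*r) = (r - 2)/r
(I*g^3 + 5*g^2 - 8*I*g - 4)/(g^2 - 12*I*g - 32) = (-I*g^3 - 5*g^2 + 8*I*g + 4)/(-g^2 + 12*I*g + 32)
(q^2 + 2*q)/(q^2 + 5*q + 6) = q/(q + 3)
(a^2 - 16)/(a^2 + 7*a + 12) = (a - 4)/(a + 3)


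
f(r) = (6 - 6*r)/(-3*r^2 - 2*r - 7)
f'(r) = (6 - 6*r)*(6*r + 2)/(-3*r^2 - 2*r - 7)^2 - 6/(-3*r^2 - 2*r - 7)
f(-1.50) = -1.40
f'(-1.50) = -0.35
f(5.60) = 0.25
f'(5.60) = -0.02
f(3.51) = 0.30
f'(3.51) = -0.02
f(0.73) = -0.16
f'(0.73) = 0.70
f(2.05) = 0.27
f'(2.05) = 0.09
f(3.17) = 0.30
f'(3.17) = -0.01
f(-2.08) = -1.17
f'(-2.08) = -0.39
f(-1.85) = -1.26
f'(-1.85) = -0.40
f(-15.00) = -0.15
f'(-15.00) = -0.01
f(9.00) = 0.18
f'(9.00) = -0.02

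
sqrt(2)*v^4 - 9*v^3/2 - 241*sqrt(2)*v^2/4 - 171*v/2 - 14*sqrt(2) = (v - 7*sqrt(2))*(v + sqrt(2)/2)*(v + 4*sqrt(2))*(sqrt(2)*v + 1/2)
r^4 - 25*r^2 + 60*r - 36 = (r - 3)*(r - 2)*(r - 1)*(r + 6)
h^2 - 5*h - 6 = (h - 6)*(h + 1)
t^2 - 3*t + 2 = (t - 2)*(t - 1)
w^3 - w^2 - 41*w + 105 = (w - 5)*(w - 3)*(w + 7)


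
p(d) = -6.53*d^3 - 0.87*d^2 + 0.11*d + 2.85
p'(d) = -19.59*d^2 - 1.74*d + 0.11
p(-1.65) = 29.63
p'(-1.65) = -50.35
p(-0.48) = 3.32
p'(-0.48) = -3.57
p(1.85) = -41.27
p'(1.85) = -70.16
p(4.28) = -524.59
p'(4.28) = -366.19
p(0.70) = 0.26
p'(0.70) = -10.71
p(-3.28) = 223.56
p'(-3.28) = -204.94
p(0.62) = 1.03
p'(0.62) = -8.50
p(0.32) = 2.58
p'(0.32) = -2.45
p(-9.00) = 4691.76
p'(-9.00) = -1571.02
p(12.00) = -11404.95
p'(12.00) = -2841.73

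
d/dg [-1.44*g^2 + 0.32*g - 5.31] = 0.32 - 2.88*g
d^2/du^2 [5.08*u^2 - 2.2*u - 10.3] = 10.1600000000000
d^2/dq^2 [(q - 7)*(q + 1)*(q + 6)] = 6*q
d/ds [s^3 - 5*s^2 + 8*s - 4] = 3*s^2 - 10*s + 8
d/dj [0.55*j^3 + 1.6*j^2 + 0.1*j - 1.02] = 1.65*j^2 + 3.2*j + 0.1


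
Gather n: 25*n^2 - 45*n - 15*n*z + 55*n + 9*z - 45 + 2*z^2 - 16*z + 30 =25*n^2 + n*(10 - 15*z) + 2*z^2 - 7*z - 15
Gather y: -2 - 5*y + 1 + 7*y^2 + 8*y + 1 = 7*y^2 + 3*y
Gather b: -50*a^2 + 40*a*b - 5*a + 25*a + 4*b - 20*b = -50*a^2 + 20*a + b*(40*a - 16)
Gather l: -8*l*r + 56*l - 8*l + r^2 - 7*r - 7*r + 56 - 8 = l*(48 - 8*r) + r^2 - 14*r + 48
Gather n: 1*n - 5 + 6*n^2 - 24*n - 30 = 6*n^2 - 23*n - 35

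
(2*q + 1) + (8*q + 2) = 10*q + 3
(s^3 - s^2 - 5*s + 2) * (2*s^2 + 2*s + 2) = 2*s^5 - 10*s^3 - 8*s^2 - 6*s + 4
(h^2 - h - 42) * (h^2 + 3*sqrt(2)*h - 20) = h^4 - h^3 + 3*sqrt(2)*h^3 - 62*h^2 - 3*sqrt(2)*h^2 - 126*sqrt(2)*h + 20*h + 840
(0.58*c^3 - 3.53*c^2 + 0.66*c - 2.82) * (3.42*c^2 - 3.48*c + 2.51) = 1.9836*c^5 - 14.091*c^4 + 15.9974*c^3 - 20.8015*c^2 + 11.4702*c - 7.0782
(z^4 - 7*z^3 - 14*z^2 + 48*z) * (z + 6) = z^5 - z^4 - 56*z^3 - 36*z^2 + 288*z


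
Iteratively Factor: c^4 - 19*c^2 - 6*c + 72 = (c + 3)*(c^3 - 3*c^2 - 10*c + 24) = (c + 3)^2*(c^2 - 6*c + 8) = (c - 4)*(c + 3)^2*(c - 2)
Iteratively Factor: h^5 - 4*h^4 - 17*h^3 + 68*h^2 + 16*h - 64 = (h + 4)*(h^4 - 8*h^3 + 15*h^2 + 8*h - 16) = (h + 1)*(h + 4)*(h^3 - 9*h^2 + 24*h - 16) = (h - 4)*(h + 1)*(h + 4)*(h^2 - 5*h + 4) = (h - 4)*(h - 1)*(h + 1)*(h + 4)*(h - 4)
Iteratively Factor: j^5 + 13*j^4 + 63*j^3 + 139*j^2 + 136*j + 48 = (j + 1)*(j^4 + 12*j^3 + 51*j^2 + 88*j + 48) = (j + 1)*(j + 3)*(j^3 + 9*j^2 + 24*j + 16) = (j + 1)^2*(j + 3)*(j^2 + 8*j + 16) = (j + 1)^2*(j + 3)*(j + 4)*(j + 4)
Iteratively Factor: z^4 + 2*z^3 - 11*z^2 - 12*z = (z - 3)*(z^3 + 5*z^2 + 4*z) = z*(z - 3)*(z^2 + 5*z + 4) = z*(z - 3)*(z + 4)*(z + 1)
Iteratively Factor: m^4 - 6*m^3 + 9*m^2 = (m - 3)*(m^3 - 3*m^2) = m*(m - 3)*(m^2 - 3*m) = m^2*(m - 3)*(m - 3)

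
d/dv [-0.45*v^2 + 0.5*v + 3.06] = 0.5 - 0.9*v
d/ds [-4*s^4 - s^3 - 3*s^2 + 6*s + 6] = -16*s^3 - 3*s^2 - 6*s + 6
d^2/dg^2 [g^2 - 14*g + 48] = 2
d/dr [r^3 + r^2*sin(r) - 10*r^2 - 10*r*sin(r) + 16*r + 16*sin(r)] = r^2*cos(r) + 3*r^2 + 2*r*sin(r) - 10*r*cos(r) - 20*r - 10*sin(r) + 16*cos(r) + 16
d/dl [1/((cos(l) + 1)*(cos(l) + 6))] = (2*cos(l) + 7)*sin(l)/((cos(l) + 1)^2*(cos(l) + 6)^2)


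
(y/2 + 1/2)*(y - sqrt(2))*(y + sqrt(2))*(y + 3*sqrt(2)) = y^4/2 + y^3/2 + 3*sqrt(2)*y^3/2 - y^2 + 3*sqrt(2)*y^2/2 - 3*sqrt(2)*y - y - 3*sqrt(2)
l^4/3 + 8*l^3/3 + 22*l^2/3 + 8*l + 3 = (l/3 + 1)*(l + 1)^2*(l + 3)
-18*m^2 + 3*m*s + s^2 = (-3*m + s)*(6*m + s)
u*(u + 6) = u^2 + 6*u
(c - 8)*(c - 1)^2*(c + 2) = c^4 - 8*c^3 - 3*c^2 + 26*c - 16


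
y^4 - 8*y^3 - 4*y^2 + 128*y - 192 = (y - 6)*(y - 4)*(y - 2)*(y + 4)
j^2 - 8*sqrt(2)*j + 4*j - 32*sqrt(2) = (j + 4)*(j - 8*sqrt(2))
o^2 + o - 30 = (o - 5)*(o + 6)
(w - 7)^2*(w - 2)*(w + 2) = w^4 - 14*w^3 + 45*w^2 + 56*w - 196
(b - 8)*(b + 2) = b^2 - 6*b - 16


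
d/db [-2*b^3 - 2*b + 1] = -6*b^2 - 2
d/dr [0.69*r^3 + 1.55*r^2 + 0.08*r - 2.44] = 2.07*r^2 + 3.1*r + 0.08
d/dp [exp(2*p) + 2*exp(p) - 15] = 2*(exp(p) + 1)*exp(p)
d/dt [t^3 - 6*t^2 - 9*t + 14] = 3*t^2 - 12*t - 9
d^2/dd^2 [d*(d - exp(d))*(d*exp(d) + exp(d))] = (d^3 - 4*d^2*exp(d) + 7*d^2 - 12*d*exp(d) + 10*d - 6*exp(d) + 2)*exp(d)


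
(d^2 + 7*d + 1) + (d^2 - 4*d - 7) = 2*d^2 + 3*d - 6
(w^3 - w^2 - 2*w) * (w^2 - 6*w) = w^5 - 7*w^4 + 4*w^3 + 12*w^2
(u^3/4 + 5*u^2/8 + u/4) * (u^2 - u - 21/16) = u^5/4 + 3*u^4/8 - 45*u^3/64 - 137*u^2/128 - 21*u/64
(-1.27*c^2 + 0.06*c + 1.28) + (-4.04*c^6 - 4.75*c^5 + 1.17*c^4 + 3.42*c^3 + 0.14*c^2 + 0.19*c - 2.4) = -4.04*c^6 - 4.75*c^5 + 1.17*c^4 + 3.42*c^3 - 1.13*c^2 + 0.25*c - 1.12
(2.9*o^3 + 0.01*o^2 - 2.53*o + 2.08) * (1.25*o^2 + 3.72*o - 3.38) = 3.625*o^5 + 10.8005*o^4 - 12.9273*o^3 - 6.8454*o^2 + 16.289*o - 7.0304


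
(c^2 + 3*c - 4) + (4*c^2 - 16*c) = 5*c^2 - 13*c - 4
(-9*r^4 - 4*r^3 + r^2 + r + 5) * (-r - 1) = 9*r^5 + 13*r^4 + 3*r^3 - 2*r^2 - 6*r - 5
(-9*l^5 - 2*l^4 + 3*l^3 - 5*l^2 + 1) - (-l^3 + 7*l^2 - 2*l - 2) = -9*l^5 - 2*l^4 + 4*l^3 - 12*l^2 + 2*l + 3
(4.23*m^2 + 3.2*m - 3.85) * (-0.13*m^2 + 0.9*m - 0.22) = -0.5499*m^4 + 3.391*m^3 + 2.4499*m^2 - 4.169*m + 0.847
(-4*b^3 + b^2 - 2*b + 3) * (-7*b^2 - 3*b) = 28*b^5 + 5*b^4 + 11*b^3 - 15*b^2 - 9*b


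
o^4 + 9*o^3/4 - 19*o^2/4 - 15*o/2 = o*(o - 2)*(o + 5/4)*(o + 3)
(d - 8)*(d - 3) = d^2 - 11*d + 24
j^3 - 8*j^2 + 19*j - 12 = (j - 4)*(j - 3)*(j - 1)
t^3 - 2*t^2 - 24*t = t*(t - 6)*(t + 4)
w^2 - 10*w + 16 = (w - 8)*(w - 2)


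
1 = 1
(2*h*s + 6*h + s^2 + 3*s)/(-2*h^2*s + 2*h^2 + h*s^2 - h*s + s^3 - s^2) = (s + 3)/(-h*s + h + s^2 - s)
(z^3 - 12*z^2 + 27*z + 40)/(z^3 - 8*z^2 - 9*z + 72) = (z^2 - 4*z - 5)/(z^2 - 9)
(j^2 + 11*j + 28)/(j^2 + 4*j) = (j + 7)/j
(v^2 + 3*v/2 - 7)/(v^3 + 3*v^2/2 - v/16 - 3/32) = 16*(2*v^2 + 3*v - 14)/(32*v^3 + 48*v^2 - 2*v - 3)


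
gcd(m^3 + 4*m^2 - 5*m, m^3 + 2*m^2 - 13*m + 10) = m^2 + 4*m - 5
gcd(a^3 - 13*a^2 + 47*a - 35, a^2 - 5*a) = a - 5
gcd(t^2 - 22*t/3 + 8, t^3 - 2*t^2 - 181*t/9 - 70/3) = t - 6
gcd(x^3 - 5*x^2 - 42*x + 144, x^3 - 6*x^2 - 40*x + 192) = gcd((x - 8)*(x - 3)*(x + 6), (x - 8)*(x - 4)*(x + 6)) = x^2 - 2*x - 48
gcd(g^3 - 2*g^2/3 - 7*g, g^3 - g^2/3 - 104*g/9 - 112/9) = g + 7/3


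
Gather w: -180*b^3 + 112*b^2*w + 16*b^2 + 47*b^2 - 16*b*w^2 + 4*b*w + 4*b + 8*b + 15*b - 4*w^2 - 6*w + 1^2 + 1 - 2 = -180*b^3 + 63*b^2 + 27*b + w^2*(-16*b - 4) + w*(112*b^2 + 4*b - 6)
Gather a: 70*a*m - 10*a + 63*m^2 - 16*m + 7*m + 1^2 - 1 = a*(70*m - 10) + 63*m^2 - 9*m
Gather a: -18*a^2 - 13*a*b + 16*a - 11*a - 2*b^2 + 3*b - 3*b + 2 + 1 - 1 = -18*a^2 + a*(5 - 13*b) - 2*b^2 + 2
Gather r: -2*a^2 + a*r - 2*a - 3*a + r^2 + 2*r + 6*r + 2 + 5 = -2*a^2 - 5*a + r^2 + r*(a + 8) + 7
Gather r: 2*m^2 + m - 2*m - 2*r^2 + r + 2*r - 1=2*m^2 - m - 2*r^2 + 3*r - 1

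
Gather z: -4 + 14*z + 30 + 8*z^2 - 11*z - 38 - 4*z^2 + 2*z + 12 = 4*z^2 + 5*z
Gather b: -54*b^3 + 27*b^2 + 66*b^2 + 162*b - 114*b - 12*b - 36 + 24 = -54*b^3 + 93*b^2 + 36*b - 12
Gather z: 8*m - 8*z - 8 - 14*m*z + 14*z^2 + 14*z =8*m + 14*z^2 + z*(6 - 14*m) - 8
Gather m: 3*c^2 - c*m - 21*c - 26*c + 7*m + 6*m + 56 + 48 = 3*c^2 - 47*c + m*(13 - c) + 104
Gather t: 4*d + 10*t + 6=4*d + 10*t + 6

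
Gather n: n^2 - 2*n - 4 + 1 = n^2 - 2*n - 3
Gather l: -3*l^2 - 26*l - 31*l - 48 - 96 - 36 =-3*l^2 - 57*l - 180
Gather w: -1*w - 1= -w - 1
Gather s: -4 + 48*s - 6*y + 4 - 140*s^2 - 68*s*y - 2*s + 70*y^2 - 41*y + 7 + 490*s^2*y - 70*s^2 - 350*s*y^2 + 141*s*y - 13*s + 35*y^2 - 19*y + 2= s^2*(490*y - 210) + s*(-350*y^2 + 73*y + 33) + 105*y^2 - 66*y + 9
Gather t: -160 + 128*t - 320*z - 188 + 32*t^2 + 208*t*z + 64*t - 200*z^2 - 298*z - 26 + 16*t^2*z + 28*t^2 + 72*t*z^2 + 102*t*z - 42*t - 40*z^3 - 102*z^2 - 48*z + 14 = t^2*(16*z + 60) + t*(72*z^2 + 310*z + 150) - 40*z^3 - 302*z^2 - 666*z - 360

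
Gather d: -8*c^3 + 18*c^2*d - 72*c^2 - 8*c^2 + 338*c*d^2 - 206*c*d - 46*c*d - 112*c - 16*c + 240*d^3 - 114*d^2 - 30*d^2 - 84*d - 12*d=-8*c^3 - 80*c^2 - 128*c + 240*d^3 + d^2*(338*c - 144) + d*(18*c^2 - 252*c - 96)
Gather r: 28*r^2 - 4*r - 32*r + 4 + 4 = 28*r^2 - 36*r + 8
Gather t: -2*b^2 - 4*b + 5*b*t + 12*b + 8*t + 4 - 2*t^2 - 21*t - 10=-2*b^2 + 8*b - 2*t^2 + t*(5*b - 13) - 6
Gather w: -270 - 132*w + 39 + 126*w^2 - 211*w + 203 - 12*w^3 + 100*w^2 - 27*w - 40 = -12*w^3 + 226*w^2 - 370*w - 68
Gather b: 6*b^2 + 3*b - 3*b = 6*b^2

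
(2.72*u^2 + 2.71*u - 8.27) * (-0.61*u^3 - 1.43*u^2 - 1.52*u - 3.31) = -1.6592*u^5 - 5.5427*u^4 - 2.965*u^3 - 1.2963*u^2 + 3.6003*u + 27.3737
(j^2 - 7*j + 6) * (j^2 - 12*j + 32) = j^4 - 19*j^3 + 122*j^2 - 296*j + 192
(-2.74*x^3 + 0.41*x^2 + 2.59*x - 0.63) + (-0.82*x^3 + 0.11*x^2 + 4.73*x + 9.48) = -3.56*x^3 + 0.52*x^2 + 7.32*x + 8.85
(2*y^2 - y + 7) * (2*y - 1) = 4*y^3 - 4*y^2 + 15*y - 7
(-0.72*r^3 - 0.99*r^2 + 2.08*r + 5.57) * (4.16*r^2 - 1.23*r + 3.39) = -2.9952*r^5 - 3.2328*r^4 + 7.4297*r^3 + 17.2567*r^2 + 0.2001*r + 18.8823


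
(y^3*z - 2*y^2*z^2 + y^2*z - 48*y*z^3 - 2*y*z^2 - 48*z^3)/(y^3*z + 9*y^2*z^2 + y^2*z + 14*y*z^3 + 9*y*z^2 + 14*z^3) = (y^2 - 2*y*z - 48*z^2)/(y^2 + 9*y*z + 14*z^2)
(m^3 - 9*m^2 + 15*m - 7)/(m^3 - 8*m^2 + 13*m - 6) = (m - 7)/(m - 6)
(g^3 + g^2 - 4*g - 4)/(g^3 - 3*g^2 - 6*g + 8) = (g^2 - g - 2)/(g^2 - 5*g + 4)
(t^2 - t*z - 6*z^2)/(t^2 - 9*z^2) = (t + 2*z)/(t + 3*z)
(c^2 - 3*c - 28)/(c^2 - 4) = (c^2 - 3*c - 28)/(c^2 - 4)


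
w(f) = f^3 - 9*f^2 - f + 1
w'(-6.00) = 215.00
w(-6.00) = -533.00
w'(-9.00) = 404.00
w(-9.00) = -1448.00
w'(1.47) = -20.98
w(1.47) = -16.74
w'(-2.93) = 77.49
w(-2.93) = -98.49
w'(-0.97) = 19.28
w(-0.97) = -7.41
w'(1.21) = -18.39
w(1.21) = -11.62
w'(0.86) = -14.26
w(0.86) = -5.88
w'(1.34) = -19.73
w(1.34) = -14.09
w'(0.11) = -2.94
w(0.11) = 0.78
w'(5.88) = -3.12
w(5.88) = -112.75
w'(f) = 3*f^2 - 18*f - 1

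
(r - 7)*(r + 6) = r^2 - r - 42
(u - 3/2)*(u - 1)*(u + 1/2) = u^3 - 2*u^2 + u/4 + 3/4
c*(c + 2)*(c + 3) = c^3 + 5*c^2 + 6*c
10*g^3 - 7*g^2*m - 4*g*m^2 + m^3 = (-5*g + m)*(-g + m)*(2*g + m)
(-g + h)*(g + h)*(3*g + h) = -3*g^3 - g^2*h + 3*g*h^2 + h^3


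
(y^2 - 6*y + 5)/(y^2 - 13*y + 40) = (y - 1)/(y - 8)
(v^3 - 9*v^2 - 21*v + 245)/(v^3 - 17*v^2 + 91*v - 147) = (v + 5)/(v - 3)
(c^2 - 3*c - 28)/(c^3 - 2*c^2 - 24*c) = (c - 7)/(c*(c - 6))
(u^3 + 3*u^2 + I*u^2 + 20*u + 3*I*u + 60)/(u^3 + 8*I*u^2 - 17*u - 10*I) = (u^2 + u*(3 - 4*I) - 12*I)/(u^2 + 3*I*u - 2)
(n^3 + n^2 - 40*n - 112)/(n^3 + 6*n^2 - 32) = (n - 7)/(n - 2)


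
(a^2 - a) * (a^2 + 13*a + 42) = a^4 + 12*a^3 + 29*a^2 - 42*a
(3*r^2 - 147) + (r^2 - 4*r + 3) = 4*r^2 - 4*r - 144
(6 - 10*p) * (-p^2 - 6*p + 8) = 10*p^3 + 54*p^2 - 116*p + 48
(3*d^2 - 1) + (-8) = 3*d^2 - 9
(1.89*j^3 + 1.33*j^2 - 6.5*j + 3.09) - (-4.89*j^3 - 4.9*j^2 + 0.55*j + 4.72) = 6.78*j^3 + 6.23*j^2 - 7.05*j - 1.63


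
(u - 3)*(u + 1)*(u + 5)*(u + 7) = u^4 + 10*u^3 + 8*u^2 - 106*u - 105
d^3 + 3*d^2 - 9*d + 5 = (d - 1)^2*(d + 5)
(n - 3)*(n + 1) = n^2 - 2*n - 3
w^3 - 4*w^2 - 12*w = w*(w - 6)*(w + 2)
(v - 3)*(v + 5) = v^2 + 2*v - 15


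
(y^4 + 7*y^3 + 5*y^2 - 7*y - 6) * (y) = y^5 + 7*y^4 + 5*y^3 - 7*y^2 - 6*y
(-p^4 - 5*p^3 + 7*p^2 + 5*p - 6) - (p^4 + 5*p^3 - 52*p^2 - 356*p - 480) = -2*p^4 - 10*p^3 + 59*p^2 + 361*p + 474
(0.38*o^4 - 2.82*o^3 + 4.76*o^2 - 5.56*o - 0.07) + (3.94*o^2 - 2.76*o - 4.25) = 0.38*o^4 - 2.82*o^3 + 8.7*o^2 - 8.32*o - 4.32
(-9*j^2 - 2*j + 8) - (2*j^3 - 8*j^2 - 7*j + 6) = -2*j^3 - j^2 + 5*j + 2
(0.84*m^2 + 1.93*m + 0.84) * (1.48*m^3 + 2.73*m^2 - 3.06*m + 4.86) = 1.2432*m^5 + 5.1496*m^4 + 3.9417*m^3 + 0.469799999999999*m^2 + 6.8094*m + 4.0824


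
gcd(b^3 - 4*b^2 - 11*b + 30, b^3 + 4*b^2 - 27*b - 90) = b^2 - 2*b - 15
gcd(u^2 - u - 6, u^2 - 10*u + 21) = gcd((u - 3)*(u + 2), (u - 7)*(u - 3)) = u - 3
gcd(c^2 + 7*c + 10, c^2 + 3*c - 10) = c + 5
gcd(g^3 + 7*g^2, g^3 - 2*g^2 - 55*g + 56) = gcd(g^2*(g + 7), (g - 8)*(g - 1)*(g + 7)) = g + 7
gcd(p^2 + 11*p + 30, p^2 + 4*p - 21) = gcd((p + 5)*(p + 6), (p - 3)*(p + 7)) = 1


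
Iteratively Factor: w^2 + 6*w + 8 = (w + 4)*(w + 2)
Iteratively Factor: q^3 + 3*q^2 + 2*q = (q)*(q^2 + 3*q + 2) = q*(q + 2)*(q + 1)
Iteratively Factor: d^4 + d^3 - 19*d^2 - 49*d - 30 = (d + 3)*(d^3 - 2*d^2 - 13*d - 10) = (d - 5)*(d + 3)*(d^2 + 3*d + 2) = (d - 5)*(d + 1)*(d + 3)*(d + 2)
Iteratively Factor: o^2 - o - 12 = (o - 4)*(o + 3)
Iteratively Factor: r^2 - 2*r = (r)*(r - 2)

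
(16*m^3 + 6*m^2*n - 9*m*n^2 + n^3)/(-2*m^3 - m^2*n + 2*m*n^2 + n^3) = (-16*m^2 + 10*m*n - n^2)/(2*m^2 - m*n - n^2)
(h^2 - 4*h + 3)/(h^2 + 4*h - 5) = (h - 3)/(h + 5)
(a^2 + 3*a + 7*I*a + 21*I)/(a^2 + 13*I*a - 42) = (a + 3)/(a + 6*I)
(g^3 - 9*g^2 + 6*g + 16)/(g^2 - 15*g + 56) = (g^2 - g - 2)/(g - 7)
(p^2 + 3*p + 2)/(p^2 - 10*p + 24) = (p^2 + 3*p + 2)/(p^2 - 10*p + 24)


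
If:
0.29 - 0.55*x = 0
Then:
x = 0.53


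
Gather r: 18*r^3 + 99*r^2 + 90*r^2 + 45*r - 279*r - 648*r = 18*r^3 + 189*r^2 - 882*r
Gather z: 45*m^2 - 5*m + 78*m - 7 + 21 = 45*m^2 + 73*m + 14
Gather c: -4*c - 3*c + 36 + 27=63 - 7*c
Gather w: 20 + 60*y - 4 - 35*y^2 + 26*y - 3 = -35*y^2 + 86*y + 13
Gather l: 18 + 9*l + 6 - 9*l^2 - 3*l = -9*l^2 + 6*l + 24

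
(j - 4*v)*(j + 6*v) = j^2 + 2*j*v - 24*v^2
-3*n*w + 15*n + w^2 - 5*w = (-3*n + w)*(w - 5)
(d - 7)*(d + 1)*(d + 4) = d^3 - 2*d^2 - 31*d - 28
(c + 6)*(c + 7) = c^2 + 13*c + 42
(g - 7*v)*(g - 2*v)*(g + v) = g^3 - 8*g^2*v + 5*g*v^2 + 14*v^3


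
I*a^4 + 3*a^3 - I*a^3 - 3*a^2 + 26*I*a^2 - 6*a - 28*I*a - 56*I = (a - 2)*(a - 7*I)*(a + 4*I)*(I*a + I)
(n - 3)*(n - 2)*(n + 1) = n^3 - 4*n^2 + n + 6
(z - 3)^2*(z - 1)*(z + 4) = z^4 - 3*z^3 - 13*z^2 + 51*z - 36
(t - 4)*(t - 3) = t^2 - 7*t + 12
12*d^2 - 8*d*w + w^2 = (-6*d + w)*(-2*d + w)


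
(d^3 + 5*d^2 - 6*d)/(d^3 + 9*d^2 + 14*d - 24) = d/(d + 4)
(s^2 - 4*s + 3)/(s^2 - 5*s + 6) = (s - 1)/(s - 2)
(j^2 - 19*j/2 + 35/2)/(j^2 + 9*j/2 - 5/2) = (2*j^2 - 19*j + 35)/(2*j^2 + 9*j - 5)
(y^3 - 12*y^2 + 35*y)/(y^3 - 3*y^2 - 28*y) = (y - 5)/(y + 4)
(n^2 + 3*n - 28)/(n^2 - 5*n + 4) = (n + 7)/(n - 1)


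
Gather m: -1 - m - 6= -m - 7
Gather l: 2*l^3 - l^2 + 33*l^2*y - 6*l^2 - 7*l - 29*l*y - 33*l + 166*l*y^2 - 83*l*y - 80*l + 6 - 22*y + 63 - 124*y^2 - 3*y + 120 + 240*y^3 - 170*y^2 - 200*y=2*l^3 + l^2*(33*y - 7) + l*(166*y^2 - 112*y - 120) + 240*y^3 - 294*y^2 - 225*y + 189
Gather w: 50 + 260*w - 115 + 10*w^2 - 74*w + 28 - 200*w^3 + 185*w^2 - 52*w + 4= -200*w^3 + 195*w^2 + 134*w - 33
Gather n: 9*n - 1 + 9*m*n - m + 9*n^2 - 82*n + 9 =-m + 9*n^2 + n*(9*m - 73) + 8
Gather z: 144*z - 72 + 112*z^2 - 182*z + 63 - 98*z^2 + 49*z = 14*z^2 + 11*z - 9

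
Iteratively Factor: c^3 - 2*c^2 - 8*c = (c)*(c^2 - 2*c - 8) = c*(c + 2)*(c - 4)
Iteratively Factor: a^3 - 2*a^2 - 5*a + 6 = (a - 1)*(a^2 - a - 6) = (a - 3)*(a - 1)*(a + 2)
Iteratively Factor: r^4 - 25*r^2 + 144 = (r - 4)*(r^3 + 4*r^2 - 9*r - 36) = (r - 4)*(r + 4)*(r^2 - 9) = (r - 4)*(r + 3)*(r + 4)*(r - 3)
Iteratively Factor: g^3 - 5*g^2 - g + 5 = (g + 1)*(g^2 - 6*g + 5) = (g - 1)*(g + 1)*(g - 5)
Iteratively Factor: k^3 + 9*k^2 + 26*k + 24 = (k + 2)*(k^2 + 7*k + 12) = (k + 2)*(k + 3)*(k + 4)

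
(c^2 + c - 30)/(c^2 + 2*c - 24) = (c - 5)/(c - 4)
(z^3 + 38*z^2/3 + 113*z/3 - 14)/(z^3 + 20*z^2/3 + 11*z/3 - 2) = (z + 7)/(z + 1)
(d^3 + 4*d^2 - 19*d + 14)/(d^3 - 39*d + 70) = (d - 1)/(d - 5)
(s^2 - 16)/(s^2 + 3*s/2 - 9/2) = 2*(s^2 - 16)/(2*s^2 + 3*s - 9)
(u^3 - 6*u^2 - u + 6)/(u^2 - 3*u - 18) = (u^2 - 1)/(u + 3)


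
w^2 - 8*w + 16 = (w - 4)^2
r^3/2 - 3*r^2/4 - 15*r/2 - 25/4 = (r/2 + 1/2)*(r - 5)*(r + 5/2)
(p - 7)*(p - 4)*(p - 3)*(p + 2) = p^4 - 12*p^3 + 33*p^2 + 38*p - 168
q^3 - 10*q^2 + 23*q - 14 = (q - 7)*(q - 2)*(q - 1)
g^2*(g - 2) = g^3 - 2*g^2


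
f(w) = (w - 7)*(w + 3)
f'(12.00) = 20.00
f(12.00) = 75.00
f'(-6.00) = -16.00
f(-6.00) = 39.00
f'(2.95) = 1.90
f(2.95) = -24.10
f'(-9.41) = -22.82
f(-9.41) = 105.19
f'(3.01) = 2.02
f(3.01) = -23.98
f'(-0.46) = -4.92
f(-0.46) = -18.95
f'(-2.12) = -8.24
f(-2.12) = -8.03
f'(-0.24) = -4.48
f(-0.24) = -19.98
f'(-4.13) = -12.26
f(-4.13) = 12.58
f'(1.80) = -0.40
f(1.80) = -24.96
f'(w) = 2*w - 4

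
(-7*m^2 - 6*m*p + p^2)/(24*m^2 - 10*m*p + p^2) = (-7*m^2 - 6*m*p + p^2)/(24*m^2 - 10*m*p + p^2)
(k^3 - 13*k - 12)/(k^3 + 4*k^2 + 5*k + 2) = (k^2 - k - 12)/(k^2 + 3*k + 2)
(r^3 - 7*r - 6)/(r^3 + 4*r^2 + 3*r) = (r^2 - r - 6)/(r*(r + 3))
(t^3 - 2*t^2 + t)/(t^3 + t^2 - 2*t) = (t - 1)/(t + 2)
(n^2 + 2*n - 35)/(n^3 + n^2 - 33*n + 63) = (n - 5)/(n^2 - 6*n + 9)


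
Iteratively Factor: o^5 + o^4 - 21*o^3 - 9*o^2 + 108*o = (o - 3)*(o^4 + 4*o^3 - 9*o^2 - 36*o) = (o - 3)*(o + 3)*(o^3 + o^2 - 12*o) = (o - 3)^2*(o + 3)*(o^2 + 4*o) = o*(o - 3)^2*(o + 3)*(o + 4)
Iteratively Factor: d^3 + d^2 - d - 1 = (d + 1)*(d^2 - 1) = (d + 1)^2*(d - 1)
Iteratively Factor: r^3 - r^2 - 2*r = (r + 1)*(r^2 - 2*r) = r*(r + 1)*(r - 2)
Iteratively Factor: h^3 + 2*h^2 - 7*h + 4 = (h - 1)*(h^2 + 3*h - 4) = (h - 1)*(h + 4)*(h - 1)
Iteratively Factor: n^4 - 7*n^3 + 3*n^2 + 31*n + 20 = (n + 1)*(n^3 - 8*n^2 + 11*n + 20) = (n + 1)^2*(n^2 - 9*n + 20) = (n - 4)*(n + 1)^2*(n - 5)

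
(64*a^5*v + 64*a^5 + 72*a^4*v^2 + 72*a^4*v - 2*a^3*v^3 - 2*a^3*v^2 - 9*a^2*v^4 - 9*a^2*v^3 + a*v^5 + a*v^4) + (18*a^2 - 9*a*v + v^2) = 64*a^5*v + 64*a^5 + 72*a^4*v^2 + 72*a^4*v - 2*a^3*v^3 - 2*a^3*v^2 - 9*a^2*v^4 - 9*a^2*v^3 + 18*a^2 + a*v^5 + a*v^4 - 9*a*v + v^2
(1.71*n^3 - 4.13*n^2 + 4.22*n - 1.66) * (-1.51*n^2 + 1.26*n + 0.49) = -2.5821*n^5 + 8.3909*n^4 - 10.7381*n^3 + 5.8001*n^2 - 0.0238000000000005*n - 0.8134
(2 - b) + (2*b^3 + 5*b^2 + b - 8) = 2*b^3 + 5*b^2 - 6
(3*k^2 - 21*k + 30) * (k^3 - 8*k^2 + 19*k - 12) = 3*k^5 - 45*k^4 + 255*k^3 - 675*k^2 + 822*k - 360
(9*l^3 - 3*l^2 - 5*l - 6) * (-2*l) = -18*l^4 + 6*l^3 + 10*l^2 + 12*l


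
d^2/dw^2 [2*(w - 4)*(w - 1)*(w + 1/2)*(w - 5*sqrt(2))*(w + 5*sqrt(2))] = 40*w^3 - 108*w^2 - 582*w + 908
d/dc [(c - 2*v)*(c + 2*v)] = 2*c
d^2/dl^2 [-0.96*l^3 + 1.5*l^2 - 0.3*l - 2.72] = 3.0 - 5.76*l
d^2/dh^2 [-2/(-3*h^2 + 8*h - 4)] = 4*(-9*h^2 + 24*h + 4*(3*h - 4)^2 - 12)/(3*h^2 - 8*h + 4)^3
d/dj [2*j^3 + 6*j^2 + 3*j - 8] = 6*j^2 + 12*j + 3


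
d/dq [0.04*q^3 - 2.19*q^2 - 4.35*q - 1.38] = 0.12*q^2 - 4.38*q - 4.35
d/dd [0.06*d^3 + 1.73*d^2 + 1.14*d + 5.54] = 0.18*d^2 + 3.46*d + 1.14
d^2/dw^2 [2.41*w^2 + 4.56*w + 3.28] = 4.82000000000000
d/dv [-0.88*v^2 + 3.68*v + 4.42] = 3.68 - 1.76*v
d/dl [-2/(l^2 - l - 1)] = 2*(2*l - 1)/(-l^2 + l + 1)^2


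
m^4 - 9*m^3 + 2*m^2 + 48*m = m*(m - 8)*(m - 3)*(m + 2)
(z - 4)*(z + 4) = z^2 - 16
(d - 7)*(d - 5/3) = d^2 - 26*d/3 + 35/3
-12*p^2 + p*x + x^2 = (-3*p + x)*(4*p + x)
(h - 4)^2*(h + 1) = h^3 - 7*h^2 + 8*h + 16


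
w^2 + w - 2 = (w - 1)*(w + 2)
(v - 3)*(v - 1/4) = v^2 - 13*v/4 + 3/4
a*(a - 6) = a^2 - 6*a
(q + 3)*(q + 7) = q^2 + 10*q + 21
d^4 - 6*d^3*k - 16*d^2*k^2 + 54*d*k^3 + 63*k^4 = (d - 7*k)*(d - 3*k)*(d + k)*(d + 3*k)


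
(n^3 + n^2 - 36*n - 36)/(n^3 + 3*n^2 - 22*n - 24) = (n - 6)/(n - 4)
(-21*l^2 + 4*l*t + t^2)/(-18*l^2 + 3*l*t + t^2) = (7*l + t)/(6*l + t)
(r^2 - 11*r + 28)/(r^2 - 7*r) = (r - 4)/r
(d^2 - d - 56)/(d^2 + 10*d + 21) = (d - 8)/(d + 3)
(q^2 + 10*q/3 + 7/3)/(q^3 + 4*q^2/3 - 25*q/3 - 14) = (q + 1)/(q^2 - q - 6)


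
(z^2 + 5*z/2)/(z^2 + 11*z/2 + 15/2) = z/(z + 3)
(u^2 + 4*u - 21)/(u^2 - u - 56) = (u - 3)/(u - 8)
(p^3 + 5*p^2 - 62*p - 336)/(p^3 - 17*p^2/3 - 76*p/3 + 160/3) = 3*(p^2 + 13*p + 42)/(3*p^2 + 7*p - 20)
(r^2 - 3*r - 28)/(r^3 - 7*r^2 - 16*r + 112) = 1/(r - 4)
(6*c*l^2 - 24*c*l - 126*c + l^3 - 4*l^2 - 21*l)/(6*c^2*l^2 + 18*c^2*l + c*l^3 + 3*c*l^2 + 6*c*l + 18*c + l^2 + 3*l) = (l - 7)/(c*l + 1)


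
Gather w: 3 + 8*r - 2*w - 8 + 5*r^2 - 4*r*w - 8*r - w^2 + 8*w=5*r^2 - w^2 + w*(6 - 4*r) - 5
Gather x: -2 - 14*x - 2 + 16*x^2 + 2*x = 16*x^2 - 12*x - 4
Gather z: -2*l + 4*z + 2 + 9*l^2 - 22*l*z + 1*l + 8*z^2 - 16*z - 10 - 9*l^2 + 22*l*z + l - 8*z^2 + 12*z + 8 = 0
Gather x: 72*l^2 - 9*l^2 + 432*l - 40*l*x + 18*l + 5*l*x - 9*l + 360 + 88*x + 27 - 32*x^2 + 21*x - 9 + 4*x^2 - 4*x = 63*l^2 + 441*l - 28*x^2 + x*(105 - 35*l) + 378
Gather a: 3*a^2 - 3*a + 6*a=3*a^2 + 3*a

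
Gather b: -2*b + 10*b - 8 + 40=8*b + 32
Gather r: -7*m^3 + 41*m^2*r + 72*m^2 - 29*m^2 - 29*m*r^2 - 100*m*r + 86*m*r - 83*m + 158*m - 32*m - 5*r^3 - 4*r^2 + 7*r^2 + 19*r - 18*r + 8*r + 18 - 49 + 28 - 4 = -7*m^3 + 43*m^2 + 43*m - 5*r^3 + r^2*(3 - 29*m) + r*(41*m^2 - 14*m + 9) - 7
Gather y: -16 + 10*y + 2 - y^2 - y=-y^2 + 9*y - 14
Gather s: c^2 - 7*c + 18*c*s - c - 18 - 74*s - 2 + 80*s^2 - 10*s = c^2 - 8*c + 80*s^2 + s*(18*c - 84) - 20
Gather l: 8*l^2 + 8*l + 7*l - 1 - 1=8*l^2 + 15*l - 2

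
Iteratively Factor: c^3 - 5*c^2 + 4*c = (c - 4)*(c^2 - c) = (c - 4)*(c - 1)*(c)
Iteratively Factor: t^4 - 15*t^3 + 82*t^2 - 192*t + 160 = (t - 5)*(t^3 - 10*t^2 + 32*t - 32) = (t - 5)*(t - 4)*(t^2 - 6*t + 8) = (t - 5)*(t - 4)*(t - 2)*(t - 4)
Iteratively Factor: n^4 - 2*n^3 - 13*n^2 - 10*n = (n)*(n^3 - 2*n^2 - 13*n - 10) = n*(n - 5)*(n^2 + 3*n + 2) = n*(n - 5)*(n + 1)*(n + 2)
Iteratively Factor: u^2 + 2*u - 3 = (u - 1)*(u + 3)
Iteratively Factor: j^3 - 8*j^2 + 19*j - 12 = (j - 1)*(j^2 - 7*j + 12) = (j - 3)*(j - 1)*(j - 4)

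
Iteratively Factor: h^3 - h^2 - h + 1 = (h + 1)*(h^2 - 2*h + 1) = (h - 1)*(h + 1)*(h - 1)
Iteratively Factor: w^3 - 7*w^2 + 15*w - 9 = (w - 3)*(w^2 - 4*w + 3) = (w - 3)*(w - 1)*(w - 3)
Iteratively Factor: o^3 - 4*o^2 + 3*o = (o - 1)*(o^2 - 3*o) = o*(o - 1)*(o - 3)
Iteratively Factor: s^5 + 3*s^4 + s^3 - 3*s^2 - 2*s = (s + 1)*(s^4 + 2*s^3 - s^2 - 2*s) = (s + 1)^2*(s^3 + s^2 - 2*s) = s*(s + 1)^2*(s^2 + s - 2) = s*(s + 1)^2*(s + 2)*(s - 1)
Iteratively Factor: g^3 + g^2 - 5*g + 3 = (g - 1)*(g^2 + 2*g - 3) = (g - 1)^2*(g + 3)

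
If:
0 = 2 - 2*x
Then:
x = 1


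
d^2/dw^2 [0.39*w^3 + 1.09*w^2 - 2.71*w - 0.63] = 2.34*w + 2.18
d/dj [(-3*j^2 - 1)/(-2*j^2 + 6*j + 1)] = 2*(-9*j^2 - 5*j + 3)/(4*j^4 - 24*j^3 + 32*j^2 + 12*j + 1)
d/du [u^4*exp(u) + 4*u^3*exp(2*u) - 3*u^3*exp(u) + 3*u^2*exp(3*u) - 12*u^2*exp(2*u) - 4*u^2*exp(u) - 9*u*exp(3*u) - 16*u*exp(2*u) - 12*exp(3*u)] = (u^4 + 8*u^3*exp(u) + u^3 + 9*u^2*exp(2*u) - 12*u^2*exp(u) - 13*u^2 - 21*u*exp(2*u) - 56*u*exp(u) - 8*u - 45*exp(2*u) - 16*exp(u))*exp(u)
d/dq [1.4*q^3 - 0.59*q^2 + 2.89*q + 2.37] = 4.2*q^2 - 1.18*q + 2.89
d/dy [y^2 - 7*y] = 2*y - 7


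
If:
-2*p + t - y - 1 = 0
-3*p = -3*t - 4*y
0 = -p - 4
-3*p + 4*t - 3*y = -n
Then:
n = 103/7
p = -4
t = -40/7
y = 9/7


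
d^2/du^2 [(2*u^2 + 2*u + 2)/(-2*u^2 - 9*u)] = 4*(14*u^3 - 12*u^2 - 54*u - 81)/(u^3*(8*u^3 + 108*u^2 + 486*u + 729))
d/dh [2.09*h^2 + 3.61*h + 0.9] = 4.18*h + 3.61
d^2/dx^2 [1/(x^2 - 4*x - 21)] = 2*(x^2 - 4*x - 4*(x - 2)^2 - 21)/(-x^2 + 4*x + 21)^3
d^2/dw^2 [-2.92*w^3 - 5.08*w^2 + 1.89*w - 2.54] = -17.52*w - 10.16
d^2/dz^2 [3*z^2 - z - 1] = 6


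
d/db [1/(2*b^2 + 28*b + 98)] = (-b - 7)/(b^2 + 14*b + 49)^2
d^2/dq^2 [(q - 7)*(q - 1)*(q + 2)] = 6*q - 12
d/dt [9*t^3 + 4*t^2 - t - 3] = 27*t^2 + 8*t - 1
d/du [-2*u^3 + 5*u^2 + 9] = 2*u*(5 - 3*u)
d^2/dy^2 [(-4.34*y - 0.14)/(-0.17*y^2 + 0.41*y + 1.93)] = ((3.5112 - 4.4268*y)*(-0.17*y^2 + 0.41*y + 1.93) - (0.34*y - 0.41)*(0.68*y - 0.82)*(4.34*y + 0.14))/(-0.17*y^2 + 0.41*y + 1.93)^3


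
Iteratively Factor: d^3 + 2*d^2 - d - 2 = (d - 1)*(d^2 + 3*d + 2) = (d - 1)*(d + 2)*(d + 1)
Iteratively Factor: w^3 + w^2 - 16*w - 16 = (w + 1)*(w^2 - 16) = (w + 1)*(w + 4)*(w - 4)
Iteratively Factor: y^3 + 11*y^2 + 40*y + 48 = (y + 4)*(y^2 + 7*y + 12) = (y + 3)*(y + 4)*(y + 4)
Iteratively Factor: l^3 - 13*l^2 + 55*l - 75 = (l - 3)*(l^2 - 10*l + 25) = (l - 5)*(l - 3)*(l - 5)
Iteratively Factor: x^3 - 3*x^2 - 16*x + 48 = (x + 4)*(x^2 - 7*x + 12) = (x - 3)*(x + 4)*(x - 4)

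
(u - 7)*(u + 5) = u^2 - 2*u - 35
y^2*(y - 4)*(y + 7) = y^4 + 3*y^3 - 28*y^2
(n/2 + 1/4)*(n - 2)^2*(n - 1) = n^4/2 - 9*n^3/4 + 11*n^2/4 - 1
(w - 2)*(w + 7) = w^2 + 5*w - 14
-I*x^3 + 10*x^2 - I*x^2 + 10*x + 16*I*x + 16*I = (x + 2*I)*(x + 8*I)*(-I*x - I)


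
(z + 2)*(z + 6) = z^2 + 8*z + 12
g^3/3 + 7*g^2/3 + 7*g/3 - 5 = (g/3 + 1)*(g - 1)*(g + 5)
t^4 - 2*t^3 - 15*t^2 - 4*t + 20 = (t - 5)*(t - 1)*(t + 2)^2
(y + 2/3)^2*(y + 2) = y^3 + 10*y^2/3 + 28*y/9 + 8/9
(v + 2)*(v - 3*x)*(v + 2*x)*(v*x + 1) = v^4*x - v^3*x^2 + 2*v^3*x + v^3 - 6*v^2*x^3 - 2*v^2*x^2 - v^2*x + 2*v^2 - 12*v*x^3 - 6*v*x^2 - 2*v*x - 12*x^2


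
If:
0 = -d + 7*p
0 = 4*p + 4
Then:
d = -7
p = -1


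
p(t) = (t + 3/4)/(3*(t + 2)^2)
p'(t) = -2*(t + 3/4)/(3*(t + 2)^3) + 1/(3*(t + 2)^2) = (1 - 2*t)/(6*(t + 2)^3)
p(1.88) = 0.06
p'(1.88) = -0.01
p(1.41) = 0.06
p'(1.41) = -0.01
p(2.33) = 0.05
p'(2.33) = -0.01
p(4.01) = 0.04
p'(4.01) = -0.01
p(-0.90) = -0.04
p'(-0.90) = 0.35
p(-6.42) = -0.10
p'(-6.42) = -0.03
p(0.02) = 0.06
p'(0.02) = 0.02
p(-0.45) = 0.04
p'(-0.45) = 0.09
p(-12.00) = -0.04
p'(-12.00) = 0.00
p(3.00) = 0.05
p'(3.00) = -0.00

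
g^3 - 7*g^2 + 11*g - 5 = (g - 5)*(g - 1)^2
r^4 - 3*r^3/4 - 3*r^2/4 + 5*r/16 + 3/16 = (r - 1)*(r - 3/4)*(r + 1/2)^2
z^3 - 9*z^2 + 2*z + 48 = (z - 8)*(z - 3)*(z + 2)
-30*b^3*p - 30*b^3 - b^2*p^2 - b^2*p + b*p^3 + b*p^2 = (-6*b + p)*(5*b + p)*(b*p + b)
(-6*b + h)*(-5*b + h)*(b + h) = 30*b^3 + 19*b^2*h - 10*b*h^2 + h^3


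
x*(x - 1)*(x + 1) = x^3 - x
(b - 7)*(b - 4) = b^2 - 11*b + 28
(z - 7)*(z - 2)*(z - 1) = z^3 - 10*z^2 + 23*z - 14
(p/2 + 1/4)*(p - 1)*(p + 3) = p^3/2 + 5*p^2/4 - p - 3/4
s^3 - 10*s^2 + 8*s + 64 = (s - 8)*(s - 4)*(s + 2)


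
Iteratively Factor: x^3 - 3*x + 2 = (x - 1)*(x^2 + x - 2) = (x - 1)*(x + 2)*(x - 1)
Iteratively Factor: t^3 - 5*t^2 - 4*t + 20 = (t - 5)*(t^2 - 4) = (t - 5)*(t + 2)*(t - 2)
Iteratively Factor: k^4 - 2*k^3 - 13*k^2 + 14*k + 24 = (k - 2)*(k^3 - 13*k - 12) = (k - 2)*(k + 3)*(k^2 - 3*k - 4) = (k - 2)*(k + 1)*(k + 3)*(k - 4)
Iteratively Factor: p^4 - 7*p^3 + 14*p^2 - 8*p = (p - 4)*(p^3 - 3*p^2 + 2*p) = p*(p - 4)*(p^2 - 3*p + 2) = p*(p - 4)*(p - 2)*(p - 1)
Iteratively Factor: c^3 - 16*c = (c)*(c^2 - 16) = c*(c + 4)*(c - 4)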